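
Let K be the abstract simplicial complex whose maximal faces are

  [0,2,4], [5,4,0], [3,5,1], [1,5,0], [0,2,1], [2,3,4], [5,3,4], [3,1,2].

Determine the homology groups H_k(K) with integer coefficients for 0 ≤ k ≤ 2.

Fix the vertex order 0 < 1 < 2 < 3 < 4 < 5 and write every simplex with vertices in increasing order. Then dim K = 2 and the simplices of K are:

  0-simplices (6): [0], [1], [2], [3], [4], [5]
  1-simplices (12): [0,1], [0,2], [0,4], [0,5], [1,2], [1,3], [1,5], [2,3], [2,4], [3,4], [3,5], [4,5]
  2-simplices (8): [0,1,2], [0,1,5], [0,2,4], [0,4,5], [1,2,3], [1,3,5], [2,3,4], [3,4,5]

so the chain groups are C_0 ≅ Z^6, C_1 ≅ Z^12, C_2 ≅ Z^8.

∂_1: C_1 → C_0 sends each edge [p,q] (with p < q) to q − p.
The resulting 6×12 matrix has rank 5, and its Smith normal form has invariant factors (1,1,1,1,1).

The boundary map ∂_2: C_2 → C_1 sends each 2-simplex [p,q,r] to [q,r] − [p,r] + [p,q]. For instance
  ∂[3,4,5] = [4,5] − [3,5] + [3,4],
  ∂[2,3,4] = [3,4] − [2,4] + [2,3].
The 12×8 boundary matrix has rank 7 and Smith normal form diag(1,1,1,1,1,1,1).

Now H_k = ker ∂_k / im ∂_{k+1}, so:

  H_0: rank C_0 − rank ∂_1 = 6 − 5 = 1, and the invariant factors of ∂_1 are all 1, so H_0 = Z.
  H_1: rank ker ∂_1 − rank ∂_2 = (12 − 5) − 7 = 0, and the invariant factors of ∂_2 are all 1, so H_1 = 0.
  H_2: rank ker ∂_2 − rank ∂_3 = (8 − 7) − 0 = 1, and there is no ∂_3, so H_2 = Z.

As a check, the Euler characteristic is 6 − 12 + 8 = 2, which agrees with 1 − 0 + 1 = 2.

H_0 ≅ Z,  H_1 = 0,  H_2 ≅ Z.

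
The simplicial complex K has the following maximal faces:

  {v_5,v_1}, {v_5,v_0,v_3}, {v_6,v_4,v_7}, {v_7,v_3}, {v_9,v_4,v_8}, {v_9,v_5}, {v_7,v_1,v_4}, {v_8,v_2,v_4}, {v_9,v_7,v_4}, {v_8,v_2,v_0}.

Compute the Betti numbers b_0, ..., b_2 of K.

b_0 = 1, b_1 = 3, b_2 = 0.

Fix the vertex order v_0 < v_1 < v_2 < v_3 < v_4 < v_5 < v_6 < v_7 < v_8 < v_9 and write every simplex with vertices in increasing order. Then dim K = 2 and the simplices of K are:

  0-simplices (10): [v_0], [v_1], [v_2], [v_3], [v_4], [v_5], [v_6], [v_7], [v_8], [v_9]
  1-simplices (19): (19 of them)
  2-simplices (7): [v_0,v_2,v_8], [v_0,v_3,v_5], [v_1,v_4,v_7], [v_2,v_4,v_8], [v_4,v_6,v_7], [v_4,v_7,v_9], [v_4,v_8,v_9]

Hence C_0 ≅ Z^10, C_1 ≅ Z^19, C_2 ≅ Z^7.

The boundary map ∂_1: C_1 → C_0 maps an edge to its endpoints' difference, ∂[p,q] = q − p.
As a 10×19 matrix over Z this has rank 9, with invariant factors (1,1,1,1,1,1,1,1,1).

The boundary map ∂_2: C_2 → C_1 maps a triangle to the signed sum of its edges. For instance
  ∂[v_4,v_7,v_9] = [v_7,v_9] − [v_4,v_9] + [v_4,v_7],
  ∂[v_4,v_8,v_9] = [v_8,v_9] − [v_4,v_9] + [v_4,v_8].
The resulting 19×7 matrix has rank 7, and its Smith normal form has invariant factors (1,1,1,1,1,1,1).

Reading off H_k = ker ∂_k / im ∂_{k+1}:

  H_0: rank C_0 − rank ∂_1 = 10 − 9 = 1, and the invariant factors of ∂_1 are all 1, so H_0 ≅ Z.
  H_1: rank ker ∂_1 − rank ∂_2 = (19 − 9) − 7 = 3, and the invariant factors of ∂_2 are all 1, so H_1 ≅ Z^3.
  H_2: rank ker ∂_2 − rank ∂_3 = (7 − 7) − 0 = 0, and there is no ∂_3, so H_2 ≅ 0.

Hence the Betti numbers are b_0 = 1, b_1 = 3, b_2 = 0.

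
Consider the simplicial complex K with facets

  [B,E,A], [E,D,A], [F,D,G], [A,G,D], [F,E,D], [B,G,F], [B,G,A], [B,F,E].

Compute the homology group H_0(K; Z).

Fix the vertex order A < B < D < E < F < G and write every simplex with vertices in increasing order. Then dim K = 2 and the simplices of K are:

  0-simplices (6): A, B, D, E, F, G
  1-simplices (12): AB, AD, AE, AG, BE, BF, BG, DE, DF, DG, EF, FG
  2-simplices (8): ABE, ABG, ADE, ADG, BEF, BFG, DEF, DFG

giving chain groups C_0 ≅ Z^6, C_1 ≅ Z^12, C_2 ≅ Z^8.

∂_1: C_1 → C_0 sends each edge [p,q] (with p < q) to q − p.
The resulting 6×12 matrix has rank 5, and its Smith normal form has invariant factors (1,1,1,1,1).

The boundary map ∂_2: C_2 → C_1 acts by ∂[p,q,r] = [q,r] − [p,r] + [p,q]. For instance
  ∂ABG = BG − AG + AB,
  ∂BEF = EF − BF + BE.
The resulting 12×8 matrix has rank 7, and its Smith normal form has invariant factors (1,1,1,1,1,1,1).

Computing H_k = (kernel of ∂_k) / (image of ∂_{k+1}):

  H_0: rank C_0 − rank ∂_1 = 6 − 5 = 1, and the invariant factors of ∂_1 are all 1, so H_0 = Z.

H_0 ≅ Z.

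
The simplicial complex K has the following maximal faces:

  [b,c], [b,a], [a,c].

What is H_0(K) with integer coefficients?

H_0 ≅ Z.

We work with the vertex ordering a < b < c. The simplices of K, each written with vertices in increasing order, are:

  0-simplices (3): a, b, c
  1-simplices (3): ab, ac, bc

giving chain groups C_0 ≅ Z^3, C_1 ≅ Z^3.

∂_1: C_1 → C_0 maps an edge to its endpoints' difference, ∂[p,q] = q − p.
The resulting 3×3 matrix has rank 2, and its Smith normal form has invariant factors (1,1).

Now H_k = ker ∂_k / im ∂_{k+1}, so:

  H_0: rank C_0 − rank ∂_1 = 3 − 2 = 1, and the invariant factors of ∂_1 are all 1, so H_0 = Z.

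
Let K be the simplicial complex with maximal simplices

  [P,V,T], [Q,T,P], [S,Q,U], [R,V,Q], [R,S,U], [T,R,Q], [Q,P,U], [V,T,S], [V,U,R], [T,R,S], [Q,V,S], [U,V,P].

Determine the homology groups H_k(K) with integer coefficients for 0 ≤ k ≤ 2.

Fix the vertex order P < Q < R < S < T < U < V and write every simplex with vertices in increasing order. Then dim K = 2 and the simplices of K are:

  0-simplices (7): P, Q, R, S, T, U, V
  1-simplices (18): PQ, PT, PU, PV, QR, QS, QT, QU, QV, RS, RT, RU, RV, ST, SU, SV, TV, UV
  2-simplices (12): PQT, PQU, PTV, PUV, QRT, QRV, QSU, QSV, RST, RSU, RUV, STV

giving chain groups C_0 ≅ Z^7, C_1 ≅ Z^18, C_2 ≅ Z^12.

Boundary ∂_1: C_1 → C_0 sends each edge [p,q] (with p < q) to q − p. For instance
  ∂QT = T − Q.
As a 7×18 matrix over Z this has rank 6, with invariant factors (1,1,1,1,1,1).

The boundary map ∂_2: C_2 → C_1 sends each 2-simplex [p,q,r] to [q,r] − [p,r] + [p,q]. For instance
  ∂PUV = UV − PV + PU,
  ∂PQU = QU − PU + PQ.
As a 18×12 matrix over Z this has rank 12, with invariant factors (1,1,1,1,1,1,1,1,1,1,1,2).

Computing H_k = (kernel of ∂_k) / (image of ∂_{k+1}):

  H_0: rank C_0 − rank ∂_1 = 7 − 6 = 1, and the invariant factors of ∂_1 are all 1, so H_0 ≅ Z.
  H_1: rank ker ∂_1 − rank ∂_2 = (18 − 6) − 12 = 0, and ∂_2 has invariant factor 2 > 1, so H_1 ≅ Z/2.
  H_2: rank ker ∂_2 − rank ∂_3 = (12 − 12) − 0 = 0, and there is no ∂_3, so H_2 ≅ 0.

As a check, the Euler characteristic is 7 − 18 + 12 = 1, which agrees with 1 − 0 + 0 = 1.

H_0 = Z,  H_1 = Z/2,  H_2 = 0.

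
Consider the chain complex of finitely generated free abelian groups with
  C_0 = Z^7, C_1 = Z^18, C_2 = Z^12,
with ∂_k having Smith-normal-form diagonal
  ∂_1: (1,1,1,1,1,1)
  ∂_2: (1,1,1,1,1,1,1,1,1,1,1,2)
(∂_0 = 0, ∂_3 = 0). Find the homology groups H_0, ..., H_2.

H_0: b_0 = 7 − 0 − 6 = 1; torsion from ∂_1 factors > 1: none. So H_0 ≅ Z.
H_1: b_1 = 18 − 6 − 12 = 0; torsion from ∂_2 factors > 1: [2]. So H_1 ≅ Z/2.
H_2: b_2 = 12 − 12 − 0 = 0; torsion from ∂_3 factors > 1: none. So H_2 ≅ 0.

H_0 ≅ Z,  H_1 ≅ Z/2,  H_2 = 0.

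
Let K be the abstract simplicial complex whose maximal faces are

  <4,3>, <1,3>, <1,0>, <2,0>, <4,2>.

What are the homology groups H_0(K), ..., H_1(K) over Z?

H_0 ≅ Z,  H_1 ≅ Z.

Order the vertices as 0 < 1 < 2 < 3 < 4. Listing each simplex with vertices in this order, K has dimension 1 with simplices:

  0-simplices (5): [0], [1], [2], [3], [4]
  1-simplices (5): [0,1], [0,2], [1,3], [2,4], [3,4]

Hence C_0 ≅ Z^5, C_1 ≅ Z^5.

Boundary ∂_1: C_1 → C_0 maps an edge to its endpoints' difference, ∂[p,q] = q − p. For instance
  ∂[3,4] = [4] − [3].
As a 5×5 matrix over Z this has rank 4, with invariant factors (1,1,1,1).

Now H_k = ker ∂_k / im ∂_{k+1}, so:

  H_0: rank C_0 − rank ∂_1 = 5 − 4 = 1, and the invariant factors of ∂_1 are all 1, so H_0 = Z.
  H_1: rank ker ∂_1 − rank ∂_2 = (5 − 4) − 0 = 1, and there is no ∂_2, so H_1 = Z.

As a check, the Euler characteristic is 5 − 5 = 0, which agrees with 1 − 1 = 0.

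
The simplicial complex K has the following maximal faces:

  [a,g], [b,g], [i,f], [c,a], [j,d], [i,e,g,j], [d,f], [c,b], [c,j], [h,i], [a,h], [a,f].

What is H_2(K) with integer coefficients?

H_2 = 0.

We work with the vertex ordering a < b < c < d < e < f < g < h < i < j. The simplices of K, each written with vertices in increasing order, are:

  0-simplices (10): a, b, c, d, e, f, g, h, i, j
  1-simplices (17): ac, af, ag, ah, bc, bg, cj, df, dj, eg, ei, ej, fi, gi, gj, hi, ij
  2-simplices (4): egi, egj, eij, gij
  3-simplices (1): egij

so the chain groups are C_0 ≅ Z^10, C_1 ≅ Z^17, C_2 ≅ Z^4, C_3 ≅ Z^1.

∂_1: C_1 → C_0 is given by ∂[p,q] = [q] − [p]. For instance
  ∂ag = g − a.
This gives a 10×17 integer matrix of rank 9; reducing to Smith normal form yields diagonal entries (1,1,1,1,1,1,1,1,1).

Boundary ∂_2: C_2 → C_1 sends each 2-simplex [p,q,r] to [q,r] − [p,r] + [p,q]. For instance
  ∂egi = gi − ei + eg,
  ∂gij = ij − gj + gi.
The resulting 17×4 matrix has rank 3, and its Smith normal form has invariant factors (1,1,1).

Boundary ∂_3: C_3 → C_2 sends each 3-simplex σ to the alternating sum Σ_i (−1)^i (σ with its i-th vertex removed). For instance
  ∂egij = gij − eij + egj − egi.
The 4×1 boundary matrix has rank 1 and Smith normal form diag(1).

Reading off H_k = ker ∂_k / im ∂_{k+1}:

  H_2: rank ker ∂_2 − rank ∂_3 = (4 − 3) − 1 = 0, and the invariant factors of ∂_3 are all 1, so H_2 ≅ 0.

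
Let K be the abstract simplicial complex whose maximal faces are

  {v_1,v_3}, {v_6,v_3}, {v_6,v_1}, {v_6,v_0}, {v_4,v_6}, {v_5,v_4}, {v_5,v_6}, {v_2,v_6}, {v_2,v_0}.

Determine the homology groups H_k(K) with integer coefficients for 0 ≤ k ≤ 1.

We work with the vertex ordering v_0 < v_1 < v_2 < v_3 < v_4 < v_5 < v_6. The simplices of K, each written with vertices in increasing order, are:

  0-simplices (7): [v_0], [v_1], [v_2], [v_3], [v_4], [v_5], [v_6]
  1-simplices (9): [v_0,v_2], [v_0,v_6], [v_1,v_3], [v_1,v_6], [v_2,v_6], [v_3,v_6], [v_4,v_5], [v_4,v_6], [v_5,v_6]

Hence C_0 ≅ Z^7, C_1 ≅ Z^9.

Boundary ∂_1: C_1 → C_0 is given by ∂[p,q] = [q] − [p]. For instance
  ∂[v_2,v_6] = [v_6] − [v_2].
The resulting 7×9 matrix has rank 6, and its Smith normal form has invariant factors (1,1,1,1,1,1).

Reading off H_k = ker ∂_k / im ∂_{k+1}:

  H_0: rank C_0 − rank ∂_1 = 7 − 6 = 1, and the invariant factors of ∂_1 are all 1, so H_0 = Z.
  H_1: rank ker ∂_1 − rank ∂_2 = (9 − 6) − 0 = 3, and there is no ∂_2, so H_1 = Z^3.

H_0 = Z,  H_1 = Z^3.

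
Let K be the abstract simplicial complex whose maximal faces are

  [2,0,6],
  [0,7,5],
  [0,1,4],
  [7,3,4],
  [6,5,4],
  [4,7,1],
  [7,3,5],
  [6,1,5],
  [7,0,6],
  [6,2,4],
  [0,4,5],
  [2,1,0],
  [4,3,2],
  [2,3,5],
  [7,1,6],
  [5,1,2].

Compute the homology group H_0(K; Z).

Take the total order 0 < 1 < 2 < 3 < 4 < 5 < 6 < 7 on the vertex set. Then K (dimension 2) consists of the simplices:

  0-simplices (8): [0], [1], [2], [3], [4], [5], [6], [7]
  1-simplices (24): (24 of them)
  2-simplices (16): [0,1,2], [0,1,4], [0,2,6], [0,4,5], [0,5,7], [0,6,7], [1,2,5], [1,4,7], [1,5,6], [1,6,7], [2,3,4], [2,3,5], [2,4,6], [3,4,7], [3,5,7], [4,5,6]

so the chain groups are C_0 ≅ Z^8, C_1 ≅ Z^24, C_2 ≅ Z^16.

∂_1: C_1 → C_0 is given by ∂[p,q] = [q] − [p].
As a 8×24 matrix over Z this has rank 7, with invariant factors (1,1,1,1,1,1,1).

Boundary ∂_2: C_2 → C_1 maps a triangle to the signed sum of its edges. For instance
  ∂[4,5,6] = [5,6] − [4,6] + [4,5],
  ∂[1,6,7] = [6,7] − [1,7] + [1,6].
The 24×16 boundary matrix has rank 15 and Smith normal form diag(1,1,1,1,1,1,1,1,1,1,1,1,1,1,1).

Reading off H_k = ker ∂_k / im ∂_{k+1}:

  H_0: rank C_0 − rank ∂_1 = 8 − 7 = 1, and the invariant factors of ∂_1 are all 1, so H_0 ≅ Z.

(K is a triangulation of the torus T^2.)

H_0 ≅ Z.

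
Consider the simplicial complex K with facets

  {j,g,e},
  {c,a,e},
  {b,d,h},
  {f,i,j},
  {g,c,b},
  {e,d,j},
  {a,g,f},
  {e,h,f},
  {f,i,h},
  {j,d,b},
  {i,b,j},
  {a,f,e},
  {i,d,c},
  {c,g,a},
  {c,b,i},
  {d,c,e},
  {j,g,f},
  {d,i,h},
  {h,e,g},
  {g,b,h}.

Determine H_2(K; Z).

Order the vertices as a < b < c < d < e < f < g < h < i < j. Listing each simplex with vertices in this order, K has dimension 2 with simplices:

  0-simplices (10): a, b, c, d, e, f, g, h, i, j
  1-simplices (30): ac, ae, af, ag, bc, bd, bg, bh, bi, bj, cd, ce, cg, ci, de, dh, di, dj, ef, eg, eh, ej, fg, fh, fi, fj, gh, gj, hi, ij
  2-simplices (20): ace, acg, aef, afg, bcg, bci, bdh, bdj, bgh, bij, cde, cdi, dej, dhi, efh, egh, egj, fgj, fhi, fij

so the chain groups are C_0 ≅ Z^10, C_1 ≅ Z^30, C_2 ≅ Z^20.

The boundary map ∂_1: C_1 → C_0 is given by ∂[p,q] = [q] − [p]. For instance
  ∂ij = j − i.
This gives a 10×30 integer matrix of rank 9; reducing to Smith normal form yields diagonal entries (1,1,1,1,1,1,1,1,1).

The boundary map ∂_2: C_2 → C_1 sends each 2-simplex [p,q,r] to [q,r] − [p,r] + [p,q]. For instance
  ∂acg = cg − ag + ac,
  ∂aef = ef − af + ae.
As a 30×20 matrix over Z this has rank 20, with invariant factors (1,1,1,1,1,1,1,1,1,1,1,1,1,1,1,1,1,1,1,2).

Computing H_k = (kernel of ∂_k) / (image of ∂_{k+1}):

  H_2: rank ker ∂_2 − rank ∂_3 = (20 − 20) − 0 = 0, and there is no ∂_3, so H_2 = 0.

H_2 = 0.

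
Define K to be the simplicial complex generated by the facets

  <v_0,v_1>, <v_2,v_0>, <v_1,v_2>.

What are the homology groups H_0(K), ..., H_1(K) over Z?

K has 3 vertices, 3 edges.
rank ∂_0 = 0, rank ∂_1 = 2 ⇒ b_0 = 3 − 0 − 2 = 1; all invariant factors of ∂_1 are 1 so no torsion. So H_0 = Z.
rank ∂_1 = 2, rank ∂_2 = 0 ⇒ b_1 = 3 − 2 − 0 = 1. So H_1 = Z.

H_0 ≅ Z,  H_1 ≅ Z.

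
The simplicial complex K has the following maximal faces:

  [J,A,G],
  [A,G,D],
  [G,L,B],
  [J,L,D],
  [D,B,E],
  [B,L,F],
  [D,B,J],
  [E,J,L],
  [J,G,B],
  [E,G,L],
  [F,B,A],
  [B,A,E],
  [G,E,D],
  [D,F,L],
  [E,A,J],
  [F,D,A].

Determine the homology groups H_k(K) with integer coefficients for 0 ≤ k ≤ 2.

H_0 ≅ Z,  H_1 ≅ Z^2,  H_2 ≅ Z.

Take the total order A < B < D < E < F < G < J < L on the vertex set. Then K (dimension 2) consists of the simplices:

  0-simplices (8): A, B, D, E, F, G, J, L
  1-simplices (24): AB, AD, AE, AF, AG, AJ, BD, BE, BF, BG, BJ, BL, DE, DF, DG, DJ, DL, EG, EJ, EL, FL, GJ, GL, JL
  2-simplices (16): ABE, ABF, ADF, ADG, AEJ, AGJ, BDE, BDJ, BFL, BGJ, BGL, DEG, DFL, DJL, EGL, EJL

giving chain groups C_0 ≅ Z^8, C_1 ≅ Z^24, C_2 ≅ Z^16.

Boundary ∂_1: C_1 → C_0 is given by ∂[p,q] = [q] − [p].
This gives a 8×24 integer matrix of rank 7; reducing to Smith normal form yields diagonal entries (1,1,1,1,1,1,1).

The boundary map ∂_2: C_2 → C_1 sends each 2-simplex [p,q,r] to [q,r] − [p,r] + [p,q]. For instance
  ∂DJL = JL − DL + DJ,
  ∂ABF = BF − AF + AB.
As a 24×16 matrix over Z this has rank 15, with invariant factors (1,1,1,1,1,1,1,1,1,1,1,1,1,1,1).

Reading off H_k = ker ∂_k / im ∂_{k+1}:

  H_0: rank C_0 − rank ∂_1 = 8 − 7 = 1, and the invariant factors of ∂_1 are all 1, so H_0 ≅ Z.
  H_1: rank ker ∂_1 − rank ∂_2 = (24 − 7) − 15 = 2, and the invariant factors of ∂_2 are all 1, so H_1 ≅ Z^2.
  H_2: rank ker ∂_2 − rank ∂_3 = (16 − 15) − 0 = 1, and there is no ∂_3, so H_2 ≅ Z.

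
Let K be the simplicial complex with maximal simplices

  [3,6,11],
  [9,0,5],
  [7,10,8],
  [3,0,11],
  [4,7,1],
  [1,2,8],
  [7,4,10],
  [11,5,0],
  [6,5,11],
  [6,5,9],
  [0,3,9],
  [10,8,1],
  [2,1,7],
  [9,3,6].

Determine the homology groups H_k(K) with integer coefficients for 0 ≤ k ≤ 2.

We work with the vertex ordering 0 < 1 < 2 < 3 < 4 < 5 < 6 < 7 < 8 < 9 < 10 < 11. The simplices of K, each written with vertices in increasing order, are:

  0-simplices (12): [0], [1], [2], [3], [4], [5], [6], [7], [8], [9], [10], [11]
  1-simplices (24): (24 of them)
  2-simplices (14): [0,3,9], [0,3,11], [0,5,9], [0,5,11], [1,2,7], [1,2,8], [1,4,7], [1,8,10], [3,6,9], [3,6,11], [4,7,10], [5,6,9], [5,6,11], [7,8,10]

giving chain groups C_0 ≅ Z^12, C_1 ≅ Z^24, C_2 ≅ Z^14.

Boundary ∂_1: C_1 → C_0 maps an edge to its endpoints' difference, ∂[p,q] = q − p. For instance
  ∂[4,7] = [7] − [4].
As a 12×24 matrix over Z this has rank 10, with invariant factors (1,1,1,1,1,1,1,1,1,1).

Boundary ∂_2: C_2 → C_1 maps a triangle to the signed sum of its edges. For instance
  ∂[1,2,7] = [2,7] − [1,7] + [1,2],
  ∂[5,6,9] = [6,9] − [5,9] + [5,6].
The resulting 24×14 matrix has rank 13, and its Smith normal form has invariant factors (1,1,1,1,1,1,1,1,1,1,1,1,1).

Reading off H_k = ker ∂_k / im ∂_{k+1}:

  H_0: rank C_0 − rank ∂_1 = 12 − 10 = 2, and the invariant factors of ∂_1 are all 1, so H_0 ≅ Z^2.
  H_1: rank ker ∂_1 − rank ∂_2 = (24 − 10) − 13 = 1, and the invariant factors of ∂_2 are all 1, so H_1 ≅ Z.
  H_2: rank ker ∂_2 − rank ∂_3 = (14 − 13) − 0 = 1, and there is no ∂_3, so H_2 ≅ Z.

As a check, the Euler characteristic is 12 − 24 + 14 = 2, which agrees with 2 − 1 + 1 = 2.

H_0 = Z^2,  H_1 = Z,  H_2 = Z.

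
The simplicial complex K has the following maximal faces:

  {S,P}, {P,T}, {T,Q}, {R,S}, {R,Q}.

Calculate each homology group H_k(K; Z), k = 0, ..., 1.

We work with the vertex ordering P < Q < R < S < T. The simplices of K, each written with vertices in increasing order, are:

  0-simplices (5): P, Q, R, S, T
  1-simplices (5): PS, PT, QR, QT, RS

Hence C_0 ≅ Z^5, C_1 ≅ Z^5.

The boundary map ∂_1: C_1 → C_0 is given by ∂[p,q] = [q] − [p]. For instance
  ∂QT = T − Q.
This gives a 5×5 integer matrix of rank 4; reducing to Smith normal form yields diagonal entries (1,1,1,1).

From H_k ≅ ker(∂_k) / im(∂_{k+1}) we obtain:

  H_0: rank C_0 − rank ∂_1 = 5 − 4 = 1, and the invariant factors of ∂_1 are all 1, so H_0 ≅ Z.
  H_1: rank ker ∂_1 − rank ∂_2 = (5 − 4) − 0 = 1, and there is no ∂_2, so H_1 ≅ Z.

H_0 ≅ Z,  H_1 ≅ Z.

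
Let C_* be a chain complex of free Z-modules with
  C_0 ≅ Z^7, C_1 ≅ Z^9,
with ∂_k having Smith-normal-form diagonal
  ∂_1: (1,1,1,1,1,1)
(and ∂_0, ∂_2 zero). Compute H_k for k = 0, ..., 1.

H_0 ≅ Z,  H_1 ≅ Z^3.

H_0: b_0 = 7 − 0 − 6 = 1; torsion from ∂_1 factors > 1: none. So H_0 ≅ Z.
H_1: b_1 = 9 − 6 − 0 = 3; torsion from ∂_2 factors > 1: none. So H_1 ≅ Z^3.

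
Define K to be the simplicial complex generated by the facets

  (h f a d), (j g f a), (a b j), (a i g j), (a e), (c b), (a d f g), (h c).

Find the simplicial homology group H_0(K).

H_0 ≅ Z.

Fix the vertex order a < b < c < d < e < f < g < h < i < j and write every simplex with vertices in increasing order. Then dim K = 3 and the simplices of K are:

  0-simplices (10): a, b, c, d, e, f, g, h, i, j
  1-simplices (20): ab, ad, ae, af, ag, ah, ai, aj, bc, bj, ch, df, dg, dh, fg, fh, fj, gi, gj, ij
  2-simplices (14): abj, adf, adg, adh, afg, afh, afj, agi, agj, aij, dfg, dfh, fgj, gij
  3-simplices (4): adfg, adfh, afgj, agij

Hence C_0 ≅ Z^10, C_1 ≅ Z^20, C_2 ≅ Z^14, C_3 ≅ Z^4.

∂_1: C_1 → C_0 maps an edge to its endpoints' difference, ∂[p,q] = q − p. For instance
  ∂dh = h − d.
The 10×20 boundary matrix has rank 9 and Smith normal form diag(1,1,1,1,1,1,1,1,1).

∂_2: C_2 → C_1 maps a triangle to the signed sum of its edges. For instance
  ∂adf = df − af + ad,
  ∂adg = dg − ag + ad.
The 20×14 boundary matrix has rank 10 and Smith normal form diag(1,1,1,1,1,1,1,1,1,1).

∂_3: C_3 → C_2 sends each 3-simplex σ to the alternating sum Σ_i (−1)^i (σ with its i-th vertex removed). For instance
  ∂agij = gij − aij + agj − agi,
  ∂adfg = dfg − afg + adg − adf.
The resulting 14×4 matrix has rank 4, and its Smith normal form has invariant factors (1,1,1,1).

Reading off H_k = ker ∂_k / im ∂_{k+1}:

  H_0: rank C_0 − rank ∂_1 = 10 − 9 = 1, and the invariant factors of ∂_1 are all 1, so H_0 ≅ Z.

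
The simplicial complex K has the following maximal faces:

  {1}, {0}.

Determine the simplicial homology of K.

H_0 ≅ Z^2.

Fix the vertex order 0 < 1 and write every simplex with vertices in increasing order. Then dim K = 0 and the simplices of K are:

  0-simplices (2): [0], [1]

giving chain groups C_0 ≅ Z^2.

Reading off H_k = ker ∂_k / im ∂_{k+1}:

  H_0: rank C_0 − rank ∂_1 = 2 − 0 = 2, and there is no ∂_1, so H_0 ≅ Z^2.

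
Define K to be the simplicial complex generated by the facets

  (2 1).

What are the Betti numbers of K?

b_0 = 1, b_1 = 0.

Fix the vertex order 1 < 2 and write every simplex with vertices in increasing order. Then dim K = 1 and the simplices of K are:

  0-simplices (2): [1], [2]
  1-simplices (1): [1,2]

giving chain groups C_0 ≅ Z^2, C_1 ≅ Z^1.

Boundary ∂_1: C_1 → C_0 is given by ∂[p,q] = [q] − [p]. For instance
  ∂[1,2] = [2] − [1].
The resulting 2×1 matrix has rank 1, and its Smith normal form has invariant factors (1).

Computing H_k = (kernel of ∂_k) / (image of ∂_{k+1}):

  H_0: rank C_0 − rank ∂_1 = 2 − 1 = 1, and the invariant factors of ∂_1 are all 1, so H_0 = Z.
  H_1: rank ker ∂_1 − rank ∂_2 = (1 − 1) − 0 = 0, and there is no ∂_2, so H_1 = 0.

As a check, the Euler characteristic is 2 − 1 = 1, which agrees with 1 − 0 = 1.

Hence the Betti numbers are b_0 = 1, b_1 = 0.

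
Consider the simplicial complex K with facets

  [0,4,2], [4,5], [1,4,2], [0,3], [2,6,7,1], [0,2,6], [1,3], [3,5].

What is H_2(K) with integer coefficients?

H_2 = 0.

We work with the vertex ordering 0 < 1 < 2 < 3 < 4 < 5 < 6 < 7. The simplices of K, each written with vertices in increasing order, are:

  0-simplices (8): [0], [1], [2], [3], [4], [5], [6], [7]
  1-simplices (15): [0,2], [0,3], [0,4], [0,6], [1,2], [1,3], [1,4], [1,6], [1,7], [2,4], [2,6], [2,7], [3,5], [4,5], [6,7]
  2-simplices (7): [0,2,4], [0,2,6], [1,2,4], [1,2,6], [1,2,7], [1,6,7], [2,6,7]
  3-simplices (1): [1,2,6,7]

Hence C_0 ≅ Z^8, C_1 ≅ Z^15, C_2 ≅ Z^7, C_3 ≅ Z^1.

The boundary map ∂_1: C_1 → C_0 is given by ∂[p,q] = [q] − [p]. For instance
  ∂[0,4] = [4] − [0].
The 8×15 boundary matrix has rank 7 and Smith normal form diag(1,1,1,1,1,1,1).

Boundary ∂_2: C_2 → C_1 acts by ∂[p,q,r] = [q,r] − [p,r] + [p,q]. For instance
  ∂[0,2,6] = [2,6] − [0,6] + [0,2],
  ∂[1,2,4] = [2,4] − [1,4] + [1,2].
The 15×7 boundary matrix has rank 6 and Smith normal form diag(1,1,1,1,1,1).

∂_3: C_3 → C_2 sends each 3-simplex σ to the alternating sum Σ_i (−1)^i (σ with its i-th vertex removed). For instance
  ∂[1,2,6,7] = [2,6,7] − [1,6,7] + [1,2,7] − [1,2,6].
This gives a 7×1 integer matrix of rank 1; reducing to Smith normal form yields diagonal entries (1).

Computing H_k = (kernel of ∂_k) / (image of ∂_{k+1}):

  H_2: rank ker ∂_2 − rank ∂_3 = (7 − 6) − 1 = 0, and the invariant factors of ∂_3 are all 1, so H_2 ≅ 0.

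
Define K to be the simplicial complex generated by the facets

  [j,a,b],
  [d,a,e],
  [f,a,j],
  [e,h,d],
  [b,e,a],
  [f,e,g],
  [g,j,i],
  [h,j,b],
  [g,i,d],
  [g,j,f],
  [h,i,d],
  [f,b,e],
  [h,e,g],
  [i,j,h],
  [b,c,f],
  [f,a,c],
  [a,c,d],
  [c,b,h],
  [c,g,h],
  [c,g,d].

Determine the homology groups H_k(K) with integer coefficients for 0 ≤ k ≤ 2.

Take the total order a < b < c < d < e < f < g < h < i < j on the vertex set. Then K (dimension 2) consists of the simplices:

  0-simplices (10): a, b, c, d, e, f, g, h, i, j
  1-simplices (30): ab, ac, ad, ae, af, aj, bc, be, bf, bh, bj, cd, cf, cg, ch, de, dg, dh, di, ef, eg, eh, fg, fj, gh, gi, gj, hi, hj, ij
  2-simplices (20): abe, abj, acd, acf, ade, afj, bcf, bch, bef, bhj, cdg, cgh, deh, dgi, dhi, efg, egh, fgj, gij, hij

giving chain groups C_0 ≅ Z^10, C_1 ≅ Z^30, C_2 ≅ Z^20.

∂_1: C_1 → C_0 is given by ∂[p,q] = [q] − [p].
The 10×30 boundary matrix has rank 9 and Smith normal form diag(1,1,1,1,1,1,1,1,1).

The boundary map ∂_2: C_2 → C_1 maps a triangle to the signed sum of its edges. For instance
  ∂fgj = gj − fj + fg,
  ∂ade = de − ae + ad.
As a 30×20 matrix over Z this has rank 20, with invariant factors (1,1,1,1,1,1,1,1,1,1,1,1,1,1,1,1,1,1,1,2).

From H_k ≅ ker(∂_k) / im(∂_{k+1}) we obtain:

  H_0: rank C_0 − rank ∂_1 = 10 − 9 = 1, and the invariant factors of ∂_1 are all 1, so H_0 = Z.
  H_1: rank ker ∂_1 − rank ∂_2 = (30 − 9) − 20 = 1, and ∂_2 has invariant factor 2 > 1, so H_1 = Z ⊕ Z/2Z.
  H_2: rank ker ∂_2 − rank ∂_3 = (20 − 20) − 0 = 0, and there is no ∂_3, so H_2 = 0.

H_0 = Z,  H_1 = Z ⊕ Z/2Z,  H_2 = 0.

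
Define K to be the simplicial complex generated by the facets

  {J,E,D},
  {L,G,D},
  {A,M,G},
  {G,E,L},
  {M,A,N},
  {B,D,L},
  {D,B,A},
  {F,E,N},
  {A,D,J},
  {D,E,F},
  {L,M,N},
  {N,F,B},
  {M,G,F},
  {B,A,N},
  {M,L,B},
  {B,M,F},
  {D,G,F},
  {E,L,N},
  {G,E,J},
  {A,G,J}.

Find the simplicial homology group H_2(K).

K has 10 vertices, 30 edges, 20 triangles.
rank ∂_2 = 20, rank ∂_3 = 0 ⇒ b_2 = 20 − 20 − 0 = 0. So H_2 = 0.

H_2 ≅ 0.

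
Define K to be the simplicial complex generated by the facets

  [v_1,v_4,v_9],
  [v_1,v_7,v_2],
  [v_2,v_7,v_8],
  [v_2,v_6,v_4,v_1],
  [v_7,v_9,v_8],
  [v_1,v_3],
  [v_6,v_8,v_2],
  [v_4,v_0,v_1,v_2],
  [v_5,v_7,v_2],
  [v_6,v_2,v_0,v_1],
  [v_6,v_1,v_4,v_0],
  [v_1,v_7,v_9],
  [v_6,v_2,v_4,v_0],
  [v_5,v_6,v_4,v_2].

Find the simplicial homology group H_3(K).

H_3 = Z.

Take the total order v_0 < v_1 < v_2 < v_3 < v_4 < v_5 < v_6 < v_7 < v_8 < v_9 on the vertex set. Then K (dimension 3) consists of the simplices:

  0-simplices (10): [v_0], [v_1], [v_2], [v_3], [v_4], [v_5], [v_6], [v_7], [v_8], [v_9]
  1-simplices (24): (24 of them)
  2-simplices (20): (20 of them)
  3-simplices (6): [v_0,v_1,v_2,v_4], [v_0,v_1,v_2,v_6], [v_0,v_1,v_4,v_6], [v_0,v_2,v_4,v_6], [v_1,v_2,v_4,v_6], [v_2,v_4,v_5,v_6]

so the chain groups are C_0 ≅ Z^10, C_1 ≅ Z^24, C_2 ≅ Z^20, C_3 ≅ Z^6.

Boundary ∂_1: C_1 → C_0 sends each edge [p,q] (with p < q) to q − p.
This gives a 10×24 integer matrix of rank 9; reducing to Smith normal form yields diagonal entries (1,1,1,1,1,1,1,1,1).

The boundary map ∂_2: C_2 → C_1 acts by ∂[p,q,r] = [q,r] − [p,r] + [p,q]. For instance
  ∂[v_1,v_7,v_9] = [v_7,v_9] − [v_1,v_9] + [v_1,v_7],
  ∂[v_0,v_2,v_6] = [v_2,v_6] − [v_0,v_6] + [v_0,v_2].
The resulting 24×20 matrix has rank 15, and its Smith normal form has invariant factors (1,1,1,1,1,1,1,1,1,1,1,1,1,1,1).

Boundary ∂_3: C_3 → C_2 sends each 3-simplex σ to the alternating sum Σ_i (−1)^i (σ with its i-th vertex removed). For instance
  ∂[v_0,v_2,v_4,v_6] = [v_2,v_4,v_6] − [v_0,v_4,v_6] + [v_0,v_2,v_6] − [v_0,v_2,v_4],
  ∂[v_1,v_2,v_4,v_6] = [v_2,v_4,v_6] − [v_1,v_4,v_6] + [v_1,v_2,v_6] − [v_1,v_2,v_4].
The 20×6 boundary matrix has rank 5 and Smith normal form diag(1,1,1,1,1).

Reading off H_k = ker ∂_k / im ∂_{k+1}:

  H_3: rank ker ∂_3 − rank ∂_4 = (6 − 5) − 0 = 1, and there is no ∂_4, so H_3 ≅ Z.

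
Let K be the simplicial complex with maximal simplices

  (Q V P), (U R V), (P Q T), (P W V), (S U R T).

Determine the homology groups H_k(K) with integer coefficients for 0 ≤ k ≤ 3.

H_0 = Z,  H_1 = Z,  H_2 = 0,  H_3 = 0.

K has 8 vertices, 15 edges, 8 triangles, 1 3-simplex.
rank ∂_0 = 0, rank ∂_1 = 7 ⇒ b_0 = 8 − 0 − 7 = 1; all invariant factors of ∂_1 are 1 so no torsion. So H_0 ≅ Z.
rank ∂_1 = 7, rank ∂_2 = 7 ⇒ b_1 = 15 − 7 − 7 = 1; all invariant factors of ∂_2 are 1 so no torsion. So H_1 ≅ Z.
rank ∂_2 = 7, rank ∂_3 = 1 ⇒ b_2 = 8 − 7 − 1 = 0; all invariant factors of ∂_3 are 1 so no torsion. So H_2 ≅ 0.
rank ∂_3 = 1, rank ∂_4 = 0 ⇒ b_3 = 1 − 1 − 0 = 0. So H_3 ≅ 0.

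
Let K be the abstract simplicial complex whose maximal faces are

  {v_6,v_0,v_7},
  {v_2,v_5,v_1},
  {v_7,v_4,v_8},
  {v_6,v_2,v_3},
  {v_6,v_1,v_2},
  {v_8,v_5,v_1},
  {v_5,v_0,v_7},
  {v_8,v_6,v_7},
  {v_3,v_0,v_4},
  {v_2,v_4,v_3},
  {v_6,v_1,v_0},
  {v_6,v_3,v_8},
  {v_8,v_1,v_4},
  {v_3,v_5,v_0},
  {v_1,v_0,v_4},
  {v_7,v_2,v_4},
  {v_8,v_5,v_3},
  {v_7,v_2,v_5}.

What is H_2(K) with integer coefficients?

Order the vertices as v_0 < v_1 < v_2 < v_3 < v_4 < v_5 < v_6 < v_7 < v_8. Listing each simplex with vertices in this order, K has dimension 2 with simplices:

  0-simplices (9): [v_0], [v_1], [v_2], [v_3], [v_4], [v_5], [v_6], [v_7], [v_8]
  1-simplices (27): (27 of them)
  2-simplices (18): (18 of them)

giving chain groups C_0 ≅ Z^9, C_1 ≅ Z^27, C_2 ≅ Z^18.

Boundary ∂_1: C_1 → C_0 is given by ∂[p,q] = [q] − [p]. For instance
  ∂[v_0,v_3] = [v_3] − [v_0].
The 9×27 boundary matrix has rank 8 and Smith normal form diag(1,1,1,1,1,1,1,1).

The boundary map ∂_2: C_2 → C_1 maps a triangle to the signed sum of its edges. For instance
  ∂[v_2,v_5,v_7] = [v_5,v_7] − [v_2,v_7] + [v_2,v_5],
  ∂[v_0,v_6,v_7] = [v_6,v_7] − [v_0,v_7] + [v_0,v_6].
The 27×18 boundary matrix has rank 17 and Smith normal form diag(1,1,1,1,1,1,1,1,1,1,1,1,1,1,1,1,1).

Now H_k = ker ∂_k / im ∂_{k+1}, so:

  H_2: rank ker ∂_2 − rank ∂_3 = (18 − 17) − 0 = 1, and there is no ∂_3, so H_2 ≅ Z.

H_2 = Z.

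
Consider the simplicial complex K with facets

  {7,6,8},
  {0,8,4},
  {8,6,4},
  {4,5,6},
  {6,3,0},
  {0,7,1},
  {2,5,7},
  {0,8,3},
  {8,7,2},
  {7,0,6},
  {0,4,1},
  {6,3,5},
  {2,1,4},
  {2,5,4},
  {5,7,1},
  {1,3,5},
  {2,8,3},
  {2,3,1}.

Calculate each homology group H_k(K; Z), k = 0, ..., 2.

Fix the vertex order 0 < 1 < 2 < 3 < 4 < 5 < 6 < 7 < 8 and write every simplex with vertices in increasing order. Then dim K = 2 and the simplices of K are:

  0-simplices (9): [0], [1], [2], [3], [4], [5], [6], [7], [8]
  1-simplices (27): (27 of them)
  2-simplices (18): [0,1,4], [0,1,7], [0,3,6], [0,3,8], [0,4,8], [0,6,7], [1,2,3], [1,2,4], [1,3,5], [1,5,7], [2,3,8], [2,4,5], [2,5,7], [2,7,8], [3,5,6], [4,5,6], [4,6,8], [6,7,8]

Hence C_0 ≅ Z^9, C_1 ≅ Z^27, C_2 ≅ Z^18.

∂_1: C_1 → C_0 maps an edge to its endpoints' difference, ∂[p,q] = q − p.
As a 9×27 matrix over Z this has rank 8, with invariant factors (1,1,1,1,1,1,1,1).

The boundary map ∂_2: C_2 → C_1 sends each 2-simplex [p,q,r] to [q,r] − [p,r] + [p,q]. For instance
  ∂[0,1,7] = [1,7] − [0,7] + [0,1],
  ∂[0,3,6] = [3,6] − [0,6] + [0,3].
As a 27×18 matrix over Z this has rank 18, with invariant factors (1,1,1,1,1,1,1,1,1,1,1,1,1,1,1,1,1,2).

Now H_k = ker ∂_k / im ∂_{k+1}, so:

  H_0: rank C_0 − rank ∂_1 = 9 − 8 = 1, and the invariant factors of ∂_1 are all 1, so H_0 ≅ Z.
  H_1: rank ker ∂_1 − rank ∂_2 = (27 − 8) − 18 = 1, and ∂_2 has invariant factor 2 > 1, so H_1 ≅ Z ⊕ Z/2Z.
  H_2: rank ker ∂_2 − rank ∂_3 = (18 − 18) − 0 = 0, and there is no ∂_3, so H_2 ≅ 0.

As a check, the Euler characteristic is 9 − 27 + 18 = 0, which agrees with 1 − 1 + 0 = 0.

H_0 ≅ Z,  H_1 ≅ Z ⊕ Z/2Z,  H_2 = 0.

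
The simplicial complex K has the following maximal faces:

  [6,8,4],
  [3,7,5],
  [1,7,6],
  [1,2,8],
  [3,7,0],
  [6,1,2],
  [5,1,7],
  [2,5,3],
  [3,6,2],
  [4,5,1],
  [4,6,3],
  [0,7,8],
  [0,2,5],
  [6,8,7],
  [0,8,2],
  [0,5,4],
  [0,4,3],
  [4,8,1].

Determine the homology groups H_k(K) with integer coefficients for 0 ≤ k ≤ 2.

H_0 = Z,  H_1 = Z × Z/2,  H_2 = 0.

Fix the vertex order 0 < 1 < 2 < 3 < 4 < 5 < 6 < 7 < 8 and write every simplex with vertices in increasing order. Then dim K = 2 and the simplices of K are:

  0-simplices (9): [0], [1], [2], [3], [4], [5], [6], [7], [8]
  1-simplices (27): (27 of them)
  2-simplices (18): [0,2,5], [0,2,8], [0,3,4], [0,3,7], [0,4,5], [0,7,8], [1,2,6], [1,2,8], [1,4,5], [1,4,8], [1,5,7], [1,6,7], [2,3,5], [2,3,6], [3,4,6], [3,5,7], [4,6,8], [6,7,8]

giving chain groups C_0 ≅ Z^9, C_1 ≅ Z^27, C_2 ≅ Z^18.

The boundary map ∂_1: C_1 → C_0 sends each edge [p,q] (with p < q) to q − p. For instance
  ∂[7,8] = [8] − [7].
As a 9×27 matrix over Z this has rank 8, with invariant factors (1,1,1,1,1,1,1,1).

Boundary ∂_2: C_2 → C_1 maps a triangle to the signed sum of its edges. For instance
  ∂[2,3,5] = [3,5] − [2,5] + [2,3],
  ∂[3,5,7] = [5,7] − [3,7] + [3,5].
This gives a 27×18 integer matrix of rank 18; reducing to Smith normal form yields diagonal entries (1,1,1,1,1,1,1,1,1,1,1,1,1,1,1,1,1,2).

Reading off H_k = ker ∂_k / im ∂_{k+1}:

  H_0: rank C_0 − rank ∂_1 = 9 − 8 = 1, and the invariant factors of ∂_1 are all 1, so H_0 ≅ Z.
  H_1: rank ker ∂_1 − rank ∂_2 = (27 − 8) − 18 = 1, and ∂_2 has invariant factor 2 > 1, so H_1 ≅ Z × Z/2.
  H_2: rank ker ∂_2 − rank ∂_3 = (18 − 18) − 0 = 0, and there is no ∂_3, so H_2 ≅ 0.

(K is a triangulation of the Klein bottle.)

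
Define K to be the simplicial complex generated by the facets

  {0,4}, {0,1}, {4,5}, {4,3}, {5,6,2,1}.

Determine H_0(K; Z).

Order the vertices as 0 < 1 < 2 < 3 < 4 < 5 < 6. Listing each simplex with vertices in this order, K has dimension 3 with simplices:

  0-simplices (7): [0], [1], [2], [3], [4], [5], [6]
  1-simplices (10): [0,1], [0,4], [1,2], [1,5], [1,6], [2,5], [2,6], [3,4], [4,5], [5,6]
  2-simplices (4): [1,2,5], [1,2,6], [1,5,6], [2,5,6]
  3-simplices (1): [1,2,5,6]

so the chain groups are C_0 ≅ Z^7, C_1 ≅ Z^10, C_2 ≅ Z^4, C_3 ≅ Z^1.

The boundary map ∂_1: C_1 → C_0 maps an edge to its endpoints' difference, ∂[p,q] = q − p.
The 7×10 boundary matrix has rank 6 and Smith normal form diag(1,1,1,1,1,1).

The boundary map ∂_2: C_2 → C_1 acts by ∂[p,q,r] = [q,r] − [p,r] + [p,q]. For instance
  ∂[2,5,6] = [5,6] − [2,6] + [2,5],
  ∂[1,5,6] = [5,6] − [1,6] + [1,5].
The 10×4 boundary matrix has rank 3 and Smith normal form diag(1,1,1).

∂_3: C_3 → C_2 sends each 3-simplex σ to the alternating sum Σ_i (−1)^i (σ with its i-th vertex removed). For instance
  ∂[1,2,5,6] = [2,5,6] − [1,5,6] + [1,2,6] − [1,2,5].
This gives a 4×1 integer matrix of rank 1; reducing to Smith normal form yields diagonal entries (1).

Now H_k = ker ∂_k / im ∂_{k+1}, so:

  H_0: rank C_0 − rank ∂_1 = 7 − 6 = 1, and the invariant factors of ∂_1 are all 1, so H_0 ≅ Z.

H_0 = Z.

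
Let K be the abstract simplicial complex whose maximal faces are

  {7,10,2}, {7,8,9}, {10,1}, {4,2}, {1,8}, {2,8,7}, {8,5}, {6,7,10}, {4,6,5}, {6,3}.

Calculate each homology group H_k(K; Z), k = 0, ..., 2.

H_0 = Z,  H_1 = Z^3,  H_2 = 0.

Take the total order 1 < 2 < 3 < 4 < 5 < 6 < 7 < 8 < 9 < 10 on the vertex set. Then K (dimension 2) consists of the simplices:

  0-simplices (10): [1], [2], [3], [4], [5], [6], [7], [8], [9], [10]
  1-simplices (17): [1,8], [1,10], [2,4], [2,7], [2,8], [2,10], [3,6], [4,5], [4,6], [5,6], [5,8], [6,7], [6,10], [7,8], [7,9], [7,10], [8,9]
  2-simplices (5): [2,7,8], [2,7,10], [4,5,6], [6,7,10], [7,8,9]

giving chain groups C_0 ≅ Z^10, C_1 ≅ Z^17, C_2 ≅ Z^5.

The boundary map ∂_1: C_1 → C_0 is given by ∂[p,q] = [q] − [p]. For instance
  ∂[7,8] = [8] − [7].
The resulting 10×17 matrix has rank 9, and its Smith normal form has invariant factors (1,1,1,1,1,1,1,1,1).

∂_2: C_2 → C_1 sends each 2-simplex [p,q,r] to [q,r] − [p,r] + [p,q]. For instance
  ∂[2,7,10] = [7,10] − [2,10] + [2,7],
  ∂[2,7,8] = [7,8] − [2,8] + [2,7].
This gives a 17×5 integer matrix of rank 5; reducing to Smith normal form yields diagonal entries (1,1,1,1,1).

Reading off H_k = ker ∂_k / im ∂_{k+1}:

  H_0: rank C_0 − rank ∂_1 = 10 − 9 = 1, and the invariant factors of ∂_1 are all 1, so H_0 = Z.
  H_1: rank ker ∂_1 − rank ∂_2 = (17 − 9) − 5 = 3, and the invariant factors of ∂_2 are all 1, so H_1 = Z^3.
  H_2: rank ker ∂_2 − rank ∂_3 = (5 − 5) − 0 = 0, and there is no ∂_3, so H_2 = 0.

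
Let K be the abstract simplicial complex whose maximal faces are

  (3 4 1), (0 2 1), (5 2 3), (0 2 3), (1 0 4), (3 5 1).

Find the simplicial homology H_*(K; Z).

H_0 = Z,  H_1 = Z,  H_2 = 0.

Take the total order 0 < 1 < 2 < 3 < 4 < 5 on the vertex set. Then K (dimension 2) consists of the simplices:

  0-simplices (6): [0], [1], [2], [3], [4], [5]
  1-simplices (12): [0,1], [0,2], [0,3], [0,4], [1,2], [1,3], [1,4], [1,5], [2,3], [2,5], [3,4], [3,5]
  2-simplices (6): [0,1,2], [0,1,4], [0,2,3], [1,3,4], [1,3,5], [2,3,5]

giving chain groups C_0 ≅ Z^6, C_1 ≅ Z^12, C_2 ≅ Z^6.

∂_1: C_1 → C_0 is given by ∂[p,q] = [q] − [p]. For instance
  ∂[1,2] = [2] − [1].
The 6×12 boundary matrix has rank 5 and Smith normal form diag(1,1,1,1,1).

∂_2: C_2 → C_1 maps a triangle to the signed sum of its edges. For instance
  ∂[0,1,2] = [1,2] − [0,2] + [0,1],
  ∂[0,2,3] = [2,3] − [0,3] + [0,2].
As a 12×6 matrix over Z this has rank 6, with invariant factors (1,1,1,1,1,1).

From H_k ≅ ker(∂_k) / im(∂_{k+1}) we obtain:

  H_0: rank C_0 − rank ∂_1 = 6 − 5 = 1, and the invariant factors of ∂_1 are all 1, so H_0 ≅ Z.
  H_1: rank ker ∂_1 − rank ∂_2 = (12 − 5) − 6 = 1, and the invariant factors of ∂_2 are all 1, so H_1 ≅ Z.
  H_2: rank ker ∂_2 − rank ∂_3 = (6 − 6) − 0 = 0, and there is no ∂_3, so H_2 ≅ 0.

(K is a triangulation of the cylinder S^1 x I.)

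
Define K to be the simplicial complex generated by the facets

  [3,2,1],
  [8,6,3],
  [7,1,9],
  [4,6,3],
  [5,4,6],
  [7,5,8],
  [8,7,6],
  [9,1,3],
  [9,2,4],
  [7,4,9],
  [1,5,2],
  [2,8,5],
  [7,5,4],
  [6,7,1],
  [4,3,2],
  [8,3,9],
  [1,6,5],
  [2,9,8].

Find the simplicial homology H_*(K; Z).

Take the total order 1 < 2 < 3 < 4 < 5 < 6 < 7 < 8 < 9 on the vertex set. Then K (dimension 2) consists of the simplices:

  0-simplices (9): [1], [2], [3], [4], [5], [6], [7], [8], [9]
  1-simplices (27): (27 of them)
  2-simplices (18): [1,2,3], [1,2,5], [1,3,9], [1,5,6], [1,6,7], [1,7,9], [2,3,4], [2,4,9], [2,5,8], [2,8,9], [3,4,6], [3,6,8], [3,8,9], [4,5,6], [4,5,7], [4,7,9], [5,7,8], [6,7,8]

Hence C_0 ≅ Z^9, C_1 ≅ Z^27, C_2 ≅ Z^18.

Boundary ∂_1: C_1 → C_0 is given by ∂[p,q] = [q] − [p]. For instance
  ∂[7,8] = [8] − [7].
As a 9×27 matrix over Z this has rank 8, with invariant factors (1,1,1,1,1,1,1,1).

∂_2: C_2 → C_1 acts by ∂[p,q,r] = [q,r] − [p,r] + [p,q]. For instance
  ∂[2,5,8] = [5,8] − [2,8] + [2,5],
  ∂[1,3,9] = [3,9] − [1,9] + [1,3].
The 27×18 boundary matrix has rank 18 and Smith normal form diag(1,1,1,1,1,1,1,1,1,1,1,1,1,1,1,1,1,2).

Reading off H_k = ker ∂_k / im ∂_{k+1}:

  H_0: rank C_0 − rank ∂_1 = 9 − 8 = 1, and the invariant factors of ∂_1 are all 1, so H_0 ≅ Z.
  H_1: rank ker ∂_1 − rank ∂_2 = (27 − 8) − 18 = 1, and ∂_2 has invariant factor 2 > 1, so H_1 ≅ Z ⊕ Z/2.
  H_2: rank ker ∂_2 − rank ∂_3 = (18 − 18) − 0 = 0, and there is no ∂_3, so H_2 ≅ 0.

As a check, the Euler characteristic is 9 − 27 + 18 = 0, which agrees with 1 − 1 + 0 = 0.

H_0 ≅ Z,  H_1 ≅ Z ⊕ Z/2,  H_2 = 0.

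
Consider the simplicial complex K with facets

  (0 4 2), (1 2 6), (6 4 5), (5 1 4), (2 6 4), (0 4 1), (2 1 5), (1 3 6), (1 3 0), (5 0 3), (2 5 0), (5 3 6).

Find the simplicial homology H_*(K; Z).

Order the vertices as 0 < 1 < 2 < 3 < 4 < 5 < 6. Listing each simplex with vertices in this order, K has dimension 2 with simplices:

  0-simplices (7): [0], [1], [2], [3], [4], [5], [6]
  1-simplices (18): [0,1], [0,2], [0,3], [0,4], [0,5], [1,2], [1,3], [1,4], [1,5], [1,6], [2,4], [2,5], [2,6], [3,5], [3,6], [4,5], [4,6], [5,6]
  2-simplices (12): [0,1,3], [0,1,4], [0,2,4], [0,2,5], [0,3,5], [1,2,5], [1,2,6], [1,3,6], [1,4,5], [2,4,6], [3,5,6], [4,5,6]

so the chain groups are C_0 ≅ Z^7, C_1 ≅ Z^18, C_2 ≅ Z^12.

The boundary map ∂_1: C_1 → C_0 sends each edge [p,q] (with p < q) to q − p. For instance
  ∂[1,6] = [6] − [1].
As a 7×18 matrix over Z this has rank 6, with invariant factors (1,1,1,1,1,1).

∂_2: C_2 → C_1 sends each 2-simplex [p,q,r] to [q,r] − [p,r] + [p,q]. For instance
  ∂[0,1,3] = [1,3] − [0,3] + [0,1],
  ∂[0,3,5] = [3,5] − [0,5] + [0,3].
This gives a 18×12 integer matrix of rank 12; reducing to Smith normal form yields diagonal entries (1,1,1,1,1,1,1,1,1,1,1,2).

Reading off H_k = ker ∂_k / im ∂_{k+1}:

  H_0: rank C_0 − rank ∂_1 = 7 − 6 = 1, and the invariant factors of ∂_1 are all 1, so H_0 ≅ Z.
  H_1: rank ker ∂_1 − rank ∂_2 = (18 − 6) − 12 = 0, and ∂_2 has invariant factor 2 > 1, so H_1 ≅ Z/2.
  H_2: rank ker ∂_2 − rank ∂_3 = (12 − 12) − 0 = 0, and there is no ∂_3, so H_2 ≅ 0.

(K is a triangulation of the real projective plane RP^2.)

H_0 ≅ Z,  H_1 ≅ Z/2,  H_2 = 0.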